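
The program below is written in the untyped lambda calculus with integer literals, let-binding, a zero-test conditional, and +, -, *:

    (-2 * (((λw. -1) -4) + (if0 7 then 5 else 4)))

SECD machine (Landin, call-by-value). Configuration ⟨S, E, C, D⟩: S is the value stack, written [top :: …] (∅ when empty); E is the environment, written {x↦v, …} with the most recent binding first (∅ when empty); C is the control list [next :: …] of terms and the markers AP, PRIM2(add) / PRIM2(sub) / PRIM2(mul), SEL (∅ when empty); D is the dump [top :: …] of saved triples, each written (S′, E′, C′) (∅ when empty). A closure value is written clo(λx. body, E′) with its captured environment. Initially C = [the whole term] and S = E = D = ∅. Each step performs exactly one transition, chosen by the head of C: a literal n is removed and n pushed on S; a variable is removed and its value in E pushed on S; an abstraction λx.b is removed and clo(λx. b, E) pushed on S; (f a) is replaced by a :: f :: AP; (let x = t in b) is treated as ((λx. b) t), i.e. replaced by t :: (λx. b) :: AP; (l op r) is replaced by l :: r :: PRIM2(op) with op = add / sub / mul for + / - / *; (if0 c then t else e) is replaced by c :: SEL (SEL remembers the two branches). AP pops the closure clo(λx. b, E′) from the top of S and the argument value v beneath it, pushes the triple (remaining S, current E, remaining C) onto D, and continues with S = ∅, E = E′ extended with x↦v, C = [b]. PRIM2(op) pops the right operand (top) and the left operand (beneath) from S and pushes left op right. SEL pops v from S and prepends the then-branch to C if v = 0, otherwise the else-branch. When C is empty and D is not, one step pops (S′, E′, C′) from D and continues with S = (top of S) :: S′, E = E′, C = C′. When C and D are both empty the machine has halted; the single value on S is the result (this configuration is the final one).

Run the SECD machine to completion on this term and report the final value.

0. ⟨S=∅; E=∅; C=[(-2 * (((λw. -1) -4) + (if0 7 then 5 else 4)))]; D=∅⟩
1. ⟨S=∅; E=∅; C=[-2 :: (((λw. -1) -4) + (if0 7 then 5 else 4)) :: PRIM2(mul)]; D=∅⟩
2. ⟨S=[-2]; E=∅; C=[(((λw. -1) -4) + (if0 7 then 5 else 4)) :: PRIM2(mul)]; D=∅⟩
3. ⟨S=[-2]; E=∅; C=[((λw. -1) -4) :: (if0 7 then 5 else 4) :: PRIM2(add) :: PRIM2(mul)]; D=∅⟩
4. ⟨S=[-2]; E=∅; C=[-4 :: (λw. -1) :: AP :: (if0 7 then 5 else 4) :: PRIM2(add) :: PRIM2(mul)]; D=∅⟩
5. ⟨S=[-4 :: -2]; E=∅; C=[(λw. -1) :: AP :: (if0 7 then 5 else 4) :: PRIM2(add) :: PRIM2(mul)]; D=∅⟩
6. ⟨S=[clo(λw. -1, ∅) :: -4 :: -2]; E=∅; C=[AP :: (if0 7 then 5 else 4) :: PRIM2(add) :: PRIM2(mul)]; D=∅⟩
7. ⟨S=∅; E={w↦-4}; C=[-1]; D=[([-2], ∅, [(if0 7 then 5 else 4) :: PRIM2(add) :: PRIM2(mul)])]⟩
8. ⟨S=[-1]; E={w↦-4}; C=∅; D=[([-2], ∅, [(if0 7 then 5 else 4) :: PRIM2(add) :: PRIM2(mul)])]⟩
9. ⟨S=[-1 :: -2]; E=∅; C=[(if0 7 then 5 else 4) :: PRIM2(add) :: PRIM2(mul)]; D=∅⟩
10. ⟨S=[-1 :: -2]; E=∅; C=[7 :: SEL :: PRIM2(add) :: PRIM2(mul)]; D=∅⟩
11. ⟨S=[7 :: -1 :: -2]; E=∅; C=[SEL :: PRIM2(add) :: PRIM2(mul)]; D=∅⟩
12. ⟨S=[-1 :: -2]; E=∅; C=[4 :: PRIM2(add) :: PRIM2(mul)]; D=∅⟩
13. ⟨S=[4 :: -1 :: -2]; E=∅; C=[PRIM2(add) :: PRIM2(mul)]; D=∅⟩
14. ⟨S=[3 :: -2]; E=∅; C=[PRIM2(mul)]; D=∅⟩
15. ⟨S=[-6]; E=∅; C=∅; D=∅⟩
→ final value -6

Answer: -6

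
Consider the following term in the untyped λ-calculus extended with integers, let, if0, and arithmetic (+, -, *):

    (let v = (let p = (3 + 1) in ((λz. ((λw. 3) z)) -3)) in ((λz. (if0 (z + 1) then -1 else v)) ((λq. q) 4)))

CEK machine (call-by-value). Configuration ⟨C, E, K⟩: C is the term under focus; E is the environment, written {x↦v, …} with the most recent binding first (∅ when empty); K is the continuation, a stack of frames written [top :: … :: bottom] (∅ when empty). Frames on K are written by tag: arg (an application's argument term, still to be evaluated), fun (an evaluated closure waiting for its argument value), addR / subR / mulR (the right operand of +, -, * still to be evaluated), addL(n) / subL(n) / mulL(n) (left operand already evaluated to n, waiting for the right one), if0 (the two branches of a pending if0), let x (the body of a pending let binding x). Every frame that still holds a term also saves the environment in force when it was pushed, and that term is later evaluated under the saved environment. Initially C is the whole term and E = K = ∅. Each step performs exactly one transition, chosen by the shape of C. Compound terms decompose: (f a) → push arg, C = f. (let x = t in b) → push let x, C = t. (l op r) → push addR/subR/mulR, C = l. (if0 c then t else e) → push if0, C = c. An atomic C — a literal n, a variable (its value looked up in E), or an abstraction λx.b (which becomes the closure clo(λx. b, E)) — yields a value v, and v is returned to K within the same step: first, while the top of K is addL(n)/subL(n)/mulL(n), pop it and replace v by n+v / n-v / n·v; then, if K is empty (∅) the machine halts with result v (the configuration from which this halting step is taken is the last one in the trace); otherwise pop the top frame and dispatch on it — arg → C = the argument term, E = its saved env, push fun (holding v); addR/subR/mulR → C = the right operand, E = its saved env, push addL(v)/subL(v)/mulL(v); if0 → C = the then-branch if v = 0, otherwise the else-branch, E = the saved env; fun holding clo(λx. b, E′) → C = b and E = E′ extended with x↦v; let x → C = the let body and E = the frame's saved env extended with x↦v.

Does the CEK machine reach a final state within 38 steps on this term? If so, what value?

Answer: 3

Derivation:
0. <C=(let v = (let p = (3 + 1) in ((λz. ((λw. 3) z)) -3)) in ((λz. (if0 (z + 1) then -1 else v)) ((λq. q) 4))), E=∅, K=∅>
1. <C=(let p = (3 + 1) in ((λz. ((λw. 3) z)) -3)), E=∅, K=[let v]>
2. <C=(3 + 1), E=∅, K=[let p :: let v]>
3. <C=3, E=∅, K=[addR :: let p :: let v]>
4. <C=1, E=∅, K=[addL(3) :: let p :: let v]>
5. <C=((λz. ((λw. 3) z)) -3), E={p↦4}, K=[let v]>
6. <C=(λz. ((λw. 3) z)), E={p↦4}, K=[arg :: let v]>
7. <C=-3, E={p↦4}, K=[fun :: let v]>
8. <C=((λw. 3) z), E={z↦-3, p↦4}, K=[let v]>
9. <C=(λw. 3), E={z↦-3, p↦4}, K=[arg :: let v]>
10. <C=z, E={z↦-3, p↦4}, K=[fun :: let v]>
11. <C=3, E={w↦-3, z↦-3, p↦4}, K=[let v]>
12. <C=((λz. (if0 (z + 1) then -1 else v)) ((λq. q) 4)), E={v↦3}, K=∅>
13. <C=(λz. (if0 (z + 1) then -1 else v)), E={v↦3}, K=[arg]>
14. <C=((λq. q) 4), E={v↦3}, K=[fun]>
15. <C=(λq. q), E={v↦3}, K=[arg :: fun]>
16. <C=4, E={v↦3}, K=[fun :: fun]>
17. <C=q, E={q↦4, v↦3}, K=[fun]>
18. <C=(if0 (z + 1) then -1 else v), E={z↦4, v↦3}, K=∅>
19. <C=(z + 1), E={z↦4, v↦3}, K=[if0]>
20. <C=z, E={z↦4, v↦3}, K=[addR :: if0]>
21. <C=1, E={z↦4, v↦3}, K=[addL(4) :: if0]>
22. <C=v, E={z↦4, v↦3}, K=∅>
→ final value 3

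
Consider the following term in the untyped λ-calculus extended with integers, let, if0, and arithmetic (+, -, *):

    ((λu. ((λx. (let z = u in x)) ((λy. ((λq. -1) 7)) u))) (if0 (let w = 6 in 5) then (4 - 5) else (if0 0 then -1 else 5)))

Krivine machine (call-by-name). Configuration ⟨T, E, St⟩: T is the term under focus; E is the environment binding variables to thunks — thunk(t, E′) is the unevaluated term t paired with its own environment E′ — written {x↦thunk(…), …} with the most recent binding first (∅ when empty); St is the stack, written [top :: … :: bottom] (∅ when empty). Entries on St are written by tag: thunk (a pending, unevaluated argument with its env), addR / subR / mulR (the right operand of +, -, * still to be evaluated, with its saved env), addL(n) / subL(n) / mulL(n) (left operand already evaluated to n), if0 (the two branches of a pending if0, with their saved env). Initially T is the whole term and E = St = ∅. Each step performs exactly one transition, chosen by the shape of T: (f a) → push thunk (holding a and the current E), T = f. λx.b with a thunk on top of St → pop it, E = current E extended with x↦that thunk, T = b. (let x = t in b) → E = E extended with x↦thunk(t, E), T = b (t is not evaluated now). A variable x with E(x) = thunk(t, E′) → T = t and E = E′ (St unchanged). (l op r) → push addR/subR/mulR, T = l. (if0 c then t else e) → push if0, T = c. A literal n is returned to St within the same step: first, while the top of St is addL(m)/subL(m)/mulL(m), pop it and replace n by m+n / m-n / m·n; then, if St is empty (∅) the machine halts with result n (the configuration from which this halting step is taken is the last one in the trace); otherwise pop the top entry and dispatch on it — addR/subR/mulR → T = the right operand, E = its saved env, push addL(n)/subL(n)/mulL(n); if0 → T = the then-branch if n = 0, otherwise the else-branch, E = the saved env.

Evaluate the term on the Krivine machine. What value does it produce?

Answer: -1

Machine steps:
0. ⟨T=((λu. ((λx. (let z = u in x)) ((λy. ((λq. -1) 7)) u))) (if0 (let w = 6 in 5) then (4 - 5) else (if0 0 then -1 else 5))); E=∅; St=∅⟩
1. ⟨T=(λu. ((λx. (let z = u in x)) ((λy. ((λq. -1) 7)) u))); E=∅; St=[thunk]⟩
2. ⟨T=((λx. (let z = u in x)) ((λy. ((λq. -1) 7)) u)); E={u↦thunk((if0 (let w = 6 in 5) then (4 - 5) else (if0 0 then -1 else 5)), ∅)}; St=∅⟩
3. ⟨T=(λx. (let z = u in x)); E={u↦thunk((if0 (let w = 6 in 5) then (4 - 5) else (if0 0 then -1 else 5)), ∅)}; St=[thunk]⟩
4. ⟨T=(let z = u in x); E={x↦thunk(((λy. ((λq. -1) 7)) u), {u↦thunk((if0 (let w = 6 in 5) then (4 - 5) else (if0 0 then -1 else 5)), ∅)}), u↦thunk((if0 (let w = 6 in 5) then (4 - 5) else (if0 0 then -1 else 5)), ∅)}; St=∅⟩
5. ⟨T=x; E={z↦thunk(u, {x↦thunk(((λy. ((λq. -1) 7)) u), {u↦thunk((if0 (let w = 6 in 5) then (4 - 5) else (if0 0 then -1 else 5)), ∅)}), u↦thunk((if0 (let w = 6 in 5) then (4 - 5) else (if0 0 then -1 else 5)), ∅)}), x↦thunk(((λy. ((λq. -1) 7)) u), {u↦thunk((if0 (let w = 6 in 5) then (4 - 5) else (if0 0 then -1 else 5)), ∅)}), u↦thunk((if0 (let w = 6 in 5) then (4 - 5) else (if0 0 then -1 else 5)), ∅)}; St=∅⟩
6. ⟨T=((λy. ((λq. -1) 7)) u); E={u↦thunk((if0 (let w = 6 in 5) then (4 - 5) else (if0 0 then -1 else 5)), ∅)}; St=∅⟩
7. ⟨T=(λy. ((λq. -1) 7)); E={u↦thunk((if0 (let w = 6 in 5) then (4 - 5) else (if0 0 then -1 else 5)), ∅)}; St=[thunk]⟩
8. ⟨T=((λq. -1) 7); E={y↦thunk(u, {u↦thunk((if0 (let w = 6 in 5) then (4 - 5) else (if0 0 then -1 else 5)), ∅)}), u↦thunk((if0 (let w = 6 in 5) then (4 - 5) else (if0 0 then -1 else 5)), ∅)}; St=∅⟩
9. ⟨T=(λq. -1); E={y↦thunk(u, {u↦thunk((if0 (let w = 6 in 5) then (4 - 5) else (if0 0 then -1 else 5)), ∅)}), u↦thunk((if0 (let w = 6 in 5) then (4 - 5) else (if0 0 then -1 else 5)), ∅)}; St=[thunk]⟩
10. ⟨T=-1; E={q↦thunk(7, {y↦thunk(u, {u↦thunk((if0 (let w = 6 in 5) then (4 - 5) else (if0 0 then -1 else 5)), ∅)}), u↦thunk((if0 (let w = 6 in 5) then (4 - 5) else (if0 0 then -1 else 5)), ∅)}), y↦thunk(u, {u↦thunk((if0 (let w = 6 in 5) then (4 - 5) else (if0 0 then -1 else 5)), ∅)}), u↦thunk((if0 (let w = 6 in 5) then (4 - 5) else (if0 0 then -1 else 5)), ∅)}; St=∅⟩
→ final value -1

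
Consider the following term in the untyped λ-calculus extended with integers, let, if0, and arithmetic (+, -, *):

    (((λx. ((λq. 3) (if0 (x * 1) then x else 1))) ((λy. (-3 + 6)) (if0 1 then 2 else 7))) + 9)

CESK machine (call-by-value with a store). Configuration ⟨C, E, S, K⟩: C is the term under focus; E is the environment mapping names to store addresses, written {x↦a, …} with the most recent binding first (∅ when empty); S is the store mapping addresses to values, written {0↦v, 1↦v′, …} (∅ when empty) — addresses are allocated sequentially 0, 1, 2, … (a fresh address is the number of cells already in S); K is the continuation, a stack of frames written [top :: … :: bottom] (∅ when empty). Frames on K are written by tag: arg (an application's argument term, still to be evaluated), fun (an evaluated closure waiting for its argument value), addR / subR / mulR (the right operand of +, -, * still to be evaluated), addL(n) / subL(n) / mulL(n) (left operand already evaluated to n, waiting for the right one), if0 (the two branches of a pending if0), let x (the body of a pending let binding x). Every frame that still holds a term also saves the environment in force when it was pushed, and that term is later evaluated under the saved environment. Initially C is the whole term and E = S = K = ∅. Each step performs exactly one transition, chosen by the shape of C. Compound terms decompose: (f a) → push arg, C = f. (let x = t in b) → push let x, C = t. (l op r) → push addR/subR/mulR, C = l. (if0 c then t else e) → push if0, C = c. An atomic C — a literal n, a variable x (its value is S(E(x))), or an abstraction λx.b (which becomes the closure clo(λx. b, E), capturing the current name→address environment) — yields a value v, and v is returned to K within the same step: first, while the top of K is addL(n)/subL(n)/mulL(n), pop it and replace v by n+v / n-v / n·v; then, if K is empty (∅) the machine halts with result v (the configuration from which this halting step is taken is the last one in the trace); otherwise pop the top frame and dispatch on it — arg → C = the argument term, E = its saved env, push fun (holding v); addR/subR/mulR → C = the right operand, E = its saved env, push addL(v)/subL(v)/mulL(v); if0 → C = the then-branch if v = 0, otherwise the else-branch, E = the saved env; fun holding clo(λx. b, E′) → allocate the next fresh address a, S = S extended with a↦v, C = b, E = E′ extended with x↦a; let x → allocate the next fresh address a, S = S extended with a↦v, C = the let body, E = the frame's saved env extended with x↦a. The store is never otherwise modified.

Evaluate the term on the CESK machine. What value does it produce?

step 0: ⟨C=(((λx. ((λq. 3) (if0 (x * 1) then x else 1))) ((λy. (-3 + 6)) (if0 1 then 2 else 7))) + 9); E=∅; S=∅; K=∅⟩
step 1: ⟨C=((λx. ((λq. 3) (if0 (x * 1) then x else 1))) ((λy. (-3 + 6)) (if0 1 then 2 else 7))); E=∅; S=∅; K=[addR]⟩
step 2: ⟨C=(λx. ((λq. 3) (if0 (x * 1) then x else 1))); E=∅; S=∅; K=[arg :: addR]⟩
step 3: ⟨C=((λy. (-3 + 6)) (if0 1 then 2 else 7)); E=∅; S=∅; K=[fun :: addR]⟩
step 4: ⟨C=(λy. (-3 + 6)); E=∅; S=∅; K=[arg :: fun :: addR]⟩
step 5: ⟨C=(if0 1 then 2 else 7); E=∅; S=∅; K=[fun :: fun :: addR]⟩
step 6: ⟨C=1; E=∅; S=∅; K=[if0 :: fun :: fun :: addR]⟩
step 7: ⟨C=7; E=∅; S=∅; K=[fun :: fun :: addR]⟩
step 8: ⟨C=(-3 + 6); E={y↦0}; S={0↦7}; K=[fun :: addR]⟩
step 9: ⟨C=-3; E={y↦0}; S={0↦7}; K=[addR :: fun :: addR]⟩
step 10: ⟨C=6; E={y↦0}; S={0↦7}; K=[addL(-3) :: fun :: addR]⟩
step 11: ⟨C=((λq. 3) (if0 (x * 1) then x else 1)); E={x↦1}; S={0↦7, 1↦3}; K=[addR]⟩
step 12: ⟨C=(λq. 3); E={x↦1}; S={0↦7, 1↦3}; K=[arg :: addR]⟩
step 13: ⟨C=(if0 (x * 1) then x else 1); E={x↦1}; S={0↦7, 1↦3}; K=[fun :: addR]⟩
step 14: ⟨C=(x * 1); E={x↦1}; S={0↦7, 1↦3}; K=[if0 :: fun :: addR]⟩
step 15: ⟨C=x; E={x↦1}; S={0↦7, 1↦3}; K=[mulR :: if0 :: fun :: addR]⟩
step 16: ⟨C=1; E={x↦1}; S={0↦7, 1↦3}; K=[mulL(3) :: if0 :: fun :: addR]⟩
step 17: ⟨C=1; E={x↦1}; S={0↦7, 1↦3}; K=[fun :: addR]⟩
step 18: ⟨C=3; E={q↦2, x↦1}; S={0↦7, 1↦3, 2↦1}; K=[addR]⟩
step 19: ⟨C=9; E=∅; S={0↦7, 1↦3, 2↦1}; K=[addL(3)]⟩
→ final value 12

Answer: 12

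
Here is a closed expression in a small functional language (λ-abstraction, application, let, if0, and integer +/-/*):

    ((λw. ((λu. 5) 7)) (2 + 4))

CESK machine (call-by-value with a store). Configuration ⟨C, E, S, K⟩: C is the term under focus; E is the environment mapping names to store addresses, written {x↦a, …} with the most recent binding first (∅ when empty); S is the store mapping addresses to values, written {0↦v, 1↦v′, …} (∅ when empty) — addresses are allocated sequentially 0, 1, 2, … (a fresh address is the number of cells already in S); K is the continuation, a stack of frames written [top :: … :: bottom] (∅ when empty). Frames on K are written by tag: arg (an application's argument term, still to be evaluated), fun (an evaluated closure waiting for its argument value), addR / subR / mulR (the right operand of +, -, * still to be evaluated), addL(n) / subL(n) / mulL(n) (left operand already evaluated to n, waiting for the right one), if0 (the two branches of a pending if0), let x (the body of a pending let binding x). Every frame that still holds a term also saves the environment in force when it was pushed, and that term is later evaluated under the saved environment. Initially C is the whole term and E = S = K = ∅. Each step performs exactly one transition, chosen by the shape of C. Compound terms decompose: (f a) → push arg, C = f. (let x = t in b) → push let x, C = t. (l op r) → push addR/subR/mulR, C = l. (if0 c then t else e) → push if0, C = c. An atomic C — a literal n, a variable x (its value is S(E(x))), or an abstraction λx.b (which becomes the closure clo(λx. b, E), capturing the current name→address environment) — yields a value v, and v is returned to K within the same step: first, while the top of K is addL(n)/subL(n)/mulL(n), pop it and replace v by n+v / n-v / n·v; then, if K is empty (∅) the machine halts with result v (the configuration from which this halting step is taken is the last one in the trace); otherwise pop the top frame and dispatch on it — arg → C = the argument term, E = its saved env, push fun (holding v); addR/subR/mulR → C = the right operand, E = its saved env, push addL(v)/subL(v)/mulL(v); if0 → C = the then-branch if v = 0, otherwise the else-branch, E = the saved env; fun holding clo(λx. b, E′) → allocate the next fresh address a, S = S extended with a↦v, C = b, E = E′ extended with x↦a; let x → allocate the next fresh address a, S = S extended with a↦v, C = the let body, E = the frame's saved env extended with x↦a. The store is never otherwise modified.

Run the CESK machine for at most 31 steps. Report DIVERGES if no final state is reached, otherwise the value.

Answer: 5

Derivation:
t=0: <C=((λw. ((λu. 5) 7)) (2 + 4)), E=∅, S=∅, K=∅>
t=1: <C=(λw. ((λu. 5) 7)), E=∅, S=∅, K=[arg]>
t=2: <C=(2 + 4), E=∅, S=∅, K=[fun]>
t=3: <C=2, E=∅, S=∅, K=[addR :: fun]>
t=4: <C=4, E=∅, S=∅, K=[addL(2) :: fun]>
t=5: <C=((λu. 5) 7), E={w↦0}, S={0↦6}, K=∅>
t=6: <C=(λu. 5), E={w↦0}, S={0↦6}, K=[arg]>
t=7: <C=7, E={w↦0}, S={0↦6}, K=[fun]>
t=8: <C=5, E={u↦1, w↦0}, S={0↦6, 1↦7}, K=∅>
→ final value 5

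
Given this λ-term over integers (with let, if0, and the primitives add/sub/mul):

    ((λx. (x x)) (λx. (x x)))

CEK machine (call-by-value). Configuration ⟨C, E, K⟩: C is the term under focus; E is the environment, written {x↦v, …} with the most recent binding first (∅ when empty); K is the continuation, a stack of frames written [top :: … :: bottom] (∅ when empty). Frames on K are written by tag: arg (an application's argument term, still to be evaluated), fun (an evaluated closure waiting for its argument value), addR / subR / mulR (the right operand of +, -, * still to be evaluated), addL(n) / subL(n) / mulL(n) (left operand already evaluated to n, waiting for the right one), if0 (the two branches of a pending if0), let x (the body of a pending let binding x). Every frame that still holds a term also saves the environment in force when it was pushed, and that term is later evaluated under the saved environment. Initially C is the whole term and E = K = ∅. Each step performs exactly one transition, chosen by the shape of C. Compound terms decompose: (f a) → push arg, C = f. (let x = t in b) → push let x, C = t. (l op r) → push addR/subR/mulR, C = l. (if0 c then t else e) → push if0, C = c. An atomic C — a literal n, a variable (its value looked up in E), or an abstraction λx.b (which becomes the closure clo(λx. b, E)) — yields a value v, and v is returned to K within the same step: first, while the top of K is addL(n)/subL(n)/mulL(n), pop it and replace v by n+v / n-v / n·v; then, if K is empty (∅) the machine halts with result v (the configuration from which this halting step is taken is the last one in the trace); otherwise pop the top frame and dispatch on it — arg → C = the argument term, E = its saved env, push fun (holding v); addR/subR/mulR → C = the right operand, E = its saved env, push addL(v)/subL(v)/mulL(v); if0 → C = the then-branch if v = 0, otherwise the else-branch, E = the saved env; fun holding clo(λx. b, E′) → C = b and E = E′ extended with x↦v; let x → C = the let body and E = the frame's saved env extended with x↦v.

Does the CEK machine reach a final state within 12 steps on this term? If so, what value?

Answer: DIVERGES (no final state within 12 steps)

Machine steps:
0. <C=((λx. (x x)) (λx. (x x))), E=∅, K=∅>
1. <C=(λx. (x x)), E=∅, K=[arg]>
2. <C=(λx. (x x)), E=∅, K=[fun]>
3. <C=(x x), E={x↦clo(λx. (x x), ∅)}, K=∅>
4. <C=x, E={x↦clo(λx. (x x), ∅)}, K=[arg]>
5. <C=x, E={x↦clo(λx. (x x), ∅)}, K=[fun]>
… configuration repeats with period 3 (steps 3–5 recur indefinitely) …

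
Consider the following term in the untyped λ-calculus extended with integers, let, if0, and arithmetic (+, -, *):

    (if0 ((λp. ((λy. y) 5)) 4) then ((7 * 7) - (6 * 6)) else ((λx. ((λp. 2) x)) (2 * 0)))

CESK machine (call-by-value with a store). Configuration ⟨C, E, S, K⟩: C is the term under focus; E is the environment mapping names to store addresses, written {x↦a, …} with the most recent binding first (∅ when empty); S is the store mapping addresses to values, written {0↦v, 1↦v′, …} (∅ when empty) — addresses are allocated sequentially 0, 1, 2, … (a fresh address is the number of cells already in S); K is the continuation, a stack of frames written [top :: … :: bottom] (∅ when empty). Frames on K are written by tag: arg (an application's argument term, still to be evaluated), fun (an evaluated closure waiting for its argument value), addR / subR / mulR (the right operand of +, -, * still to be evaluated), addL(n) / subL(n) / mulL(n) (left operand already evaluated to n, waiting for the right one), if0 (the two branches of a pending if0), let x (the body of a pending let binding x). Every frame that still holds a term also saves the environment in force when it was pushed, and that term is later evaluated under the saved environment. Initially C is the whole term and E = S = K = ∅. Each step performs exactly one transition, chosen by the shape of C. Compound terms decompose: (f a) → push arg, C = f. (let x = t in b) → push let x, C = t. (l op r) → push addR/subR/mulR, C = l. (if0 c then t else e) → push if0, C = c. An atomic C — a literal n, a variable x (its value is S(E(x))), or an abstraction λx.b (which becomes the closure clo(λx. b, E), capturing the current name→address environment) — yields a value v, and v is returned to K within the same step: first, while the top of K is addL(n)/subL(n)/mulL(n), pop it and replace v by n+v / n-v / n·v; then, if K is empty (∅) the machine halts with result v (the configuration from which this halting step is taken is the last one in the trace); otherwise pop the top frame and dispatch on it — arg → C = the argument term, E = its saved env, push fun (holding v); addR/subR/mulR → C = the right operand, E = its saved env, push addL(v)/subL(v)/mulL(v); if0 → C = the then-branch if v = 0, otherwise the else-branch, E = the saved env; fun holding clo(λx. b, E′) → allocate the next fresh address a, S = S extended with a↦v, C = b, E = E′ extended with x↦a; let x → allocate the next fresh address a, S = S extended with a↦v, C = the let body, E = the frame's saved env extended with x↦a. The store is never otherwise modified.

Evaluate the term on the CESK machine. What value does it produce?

Answer: 2

Execution trace:
[0] <C=(if0 ((λp. ((λy. y) 5)) 4) then ((7 * 7) - (6 * 6)) else ((λx. ((λp. 2) x)) (2 * 0))), E=∅, S=∅, K=∅>
[1] <C=((λp. ((λy. y) 5)) 4), E=∅, S=∅, K=[if0]>
[2] <C=(λp. ((λy. y) 5)), E=∅, S=∅, K=[arg :: if0]>
[3] <C=4, E=∅, S=∅, K=[fun :: if0]>
[4] <C=((λy. y) 5), E={p↦0}, S={0↦4}, K=[if0]>
[5] <C=(λy. y), E={p↦0}, S={0↦4}, K=[arg :: if0]>
[6] <C=5, E={p↦0}, S={0↦4}, K=[fun :: if0]>
[7] <C=y, E={y↦1, p↦0}, S={0↦4, 1↦5}, K=[if0]>
[8] <C=((λx. ((λp. 2) x)) (2 * 0)), E=∅, S={0↦4, 1↦5}, K=∅>
[9] <C=(λx. ((λp. 2) x)), E=∅, S={0↦4, 1↦5}, K=[arg]>
[10] <C=(2 * 0), E=∅, S={0↦4, 1↦5}, K=[fun]>
[11] <C=2, E=∅, S={0↦4, 1↦5}, K=[mulR :: fun]>
[12] <C=0, E=∅, S={0↦4, 1↦5}, K=[mulL(2) :: fun]>
[13] <C=((λp. 2) x), E={x↦2}, S={0↦4, 1↦5, 2↦0}, K=∅>
[14] <C=(λp. 2), E={x↦2}, S={0↦4, 1↦5, 2↦0}, K=[arg]>
[15] <C=x, E={x↦2}, S={0↦4, 1↦5, 2↦0}, K=[fun]>
[16] <C=2, E={p↦3, x↦2}, S={0↦4, 1↦5, 2↦0, 3↦0}, K=∅>
→ final value 2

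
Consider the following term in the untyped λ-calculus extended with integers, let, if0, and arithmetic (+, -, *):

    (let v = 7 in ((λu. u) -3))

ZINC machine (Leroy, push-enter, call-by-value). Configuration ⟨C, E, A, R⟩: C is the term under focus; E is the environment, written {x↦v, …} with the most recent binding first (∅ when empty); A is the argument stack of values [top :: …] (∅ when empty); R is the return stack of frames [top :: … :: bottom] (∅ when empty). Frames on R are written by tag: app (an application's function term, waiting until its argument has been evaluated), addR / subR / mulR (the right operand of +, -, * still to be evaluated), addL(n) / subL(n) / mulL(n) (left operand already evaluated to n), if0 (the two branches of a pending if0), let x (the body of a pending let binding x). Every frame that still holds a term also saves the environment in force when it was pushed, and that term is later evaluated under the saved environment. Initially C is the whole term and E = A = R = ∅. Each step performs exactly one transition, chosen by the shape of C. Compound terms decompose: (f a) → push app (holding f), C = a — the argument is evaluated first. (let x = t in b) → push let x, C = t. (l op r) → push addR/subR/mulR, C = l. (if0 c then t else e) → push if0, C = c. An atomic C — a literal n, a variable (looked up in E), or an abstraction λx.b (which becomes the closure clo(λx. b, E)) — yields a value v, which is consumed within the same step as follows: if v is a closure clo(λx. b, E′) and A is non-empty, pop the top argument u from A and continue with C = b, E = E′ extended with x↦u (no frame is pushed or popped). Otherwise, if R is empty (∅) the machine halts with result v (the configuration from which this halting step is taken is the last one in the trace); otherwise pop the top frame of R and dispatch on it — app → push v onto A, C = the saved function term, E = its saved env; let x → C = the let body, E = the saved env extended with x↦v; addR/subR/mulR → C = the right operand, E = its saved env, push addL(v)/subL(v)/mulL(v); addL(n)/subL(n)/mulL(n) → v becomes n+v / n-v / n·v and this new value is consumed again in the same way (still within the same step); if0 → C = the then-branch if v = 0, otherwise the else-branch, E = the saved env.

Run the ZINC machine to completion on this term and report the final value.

Answer: -3

Machine steps:
0. ⟨C=(let v = 7 in ((λu. u) -3)); E=∅; A=∅; R=∅⟩
1. ⟨C=7; E=∅; A=∅; R=[let v]⟩
2. ⟨C=((λu. u) -3); E={v↦7}; A=∅; R=∅⟩
3. ⟨C=-3; E={v↦7}; A=∅; R=[app]⟩
4. ⟨C=(λu. u); E={v↦7}; A=[-3]; R=∅⟩
5. ⟨C=u; E={u↦-3, v↦7}; A=∅; R=∅⟩
→ final value -3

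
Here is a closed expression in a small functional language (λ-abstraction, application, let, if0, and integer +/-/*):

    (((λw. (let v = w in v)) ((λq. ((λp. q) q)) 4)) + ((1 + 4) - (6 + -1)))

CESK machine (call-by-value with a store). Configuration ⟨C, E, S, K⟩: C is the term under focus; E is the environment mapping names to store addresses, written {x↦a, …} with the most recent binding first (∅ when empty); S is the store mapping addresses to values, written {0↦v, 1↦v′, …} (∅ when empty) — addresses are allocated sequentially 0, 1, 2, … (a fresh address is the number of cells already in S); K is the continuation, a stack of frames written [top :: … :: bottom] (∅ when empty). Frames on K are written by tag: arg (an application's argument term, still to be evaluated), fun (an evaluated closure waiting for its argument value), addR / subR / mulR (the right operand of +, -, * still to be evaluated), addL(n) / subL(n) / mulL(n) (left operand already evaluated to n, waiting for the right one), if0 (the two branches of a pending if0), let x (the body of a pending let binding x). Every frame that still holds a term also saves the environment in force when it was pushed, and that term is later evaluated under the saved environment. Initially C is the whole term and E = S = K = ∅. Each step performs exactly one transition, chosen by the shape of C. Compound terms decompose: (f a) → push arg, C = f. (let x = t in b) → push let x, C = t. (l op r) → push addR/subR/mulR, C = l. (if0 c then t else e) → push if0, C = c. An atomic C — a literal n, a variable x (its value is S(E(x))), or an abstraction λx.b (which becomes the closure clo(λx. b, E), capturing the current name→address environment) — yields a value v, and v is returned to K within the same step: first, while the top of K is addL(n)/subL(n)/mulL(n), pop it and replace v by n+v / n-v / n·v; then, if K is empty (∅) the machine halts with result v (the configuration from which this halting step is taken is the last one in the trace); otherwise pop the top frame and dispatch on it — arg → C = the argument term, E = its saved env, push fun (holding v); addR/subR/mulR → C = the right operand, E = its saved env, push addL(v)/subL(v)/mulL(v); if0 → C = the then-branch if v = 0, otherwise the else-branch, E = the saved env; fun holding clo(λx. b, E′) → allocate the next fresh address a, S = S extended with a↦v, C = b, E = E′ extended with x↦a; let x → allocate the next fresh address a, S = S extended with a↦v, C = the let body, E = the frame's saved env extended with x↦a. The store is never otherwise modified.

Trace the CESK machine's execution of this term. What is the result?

0. <C=(((λw. (let v = w in v)) ((λq. ((λp. q) q)) 4)) + ((1 + 4) - (6 + -1))), E=∅, S=∅, K=∅>
1. <C=((λw. (let v = w in v)) ((λq. ((λp. q) q)) 4)), E=∅, S=∅, K=[addR]>
2. <C=(λw. (let v = w in v)), E=∅, S=∅, K=[arg :: addR]>
3. <C=((λq. ((λp. q) q)) 4), E=∅, S=∅, K=[fun :: addR]>
4. <C=(λq. ((λp. q) q)), E=∅, S=∅, K=[arg :: fun :: addR]>
5. <C=4, E=∅, S=∅, K=[fun :: fun :: addR]>
6. <C=((λp. q) q), E={q↦0}, S={0↦4}, K=[fun :: addR]>
7. <C=(λp. q), E={q↦0}, S={0↦4}, K=[arg :: fun :: addR]>
8. <C=q, E={q↦0}, S={0↦4}, K=[fun :: fun :: addR]>
9. <C=q, E={p↦1, q↦0}, S={0↦4, 1↦4}, K=[fun :: addR]>
10. <C=(let v = w in v), E={w↦2}, S={0↦4, 1↦4, 2↦4}, K=[addR]>
11. <C=w, E={w↦2}, S={0↦4, 1↦4, 2↦4}, K=[let v :: addR]>
12. <C=v, E={v↦3, w↦2}, S={0↦4, 1↦4, 2↦4, 3↦4}, K=[addR]>
13. <C=((1 + 4) - (6 + -1)), E=∅, S={0↦4, 1↦4, 2↦4, 3↦4}, K=[addL(4)]>
14. <C=(1 + 4), E=∅, S={0↦4, 1↦4, 2↦4, 3↦4}, K=[subR :: addL(4)]>
15. <C=1, E=∅, S={0↦4, 1↦4, 2↦4, 3↦4}, K=[addR :: subR :: addL(4)]>
16. <C=4, E=∅, S={0↦4, 1↦4, 2↦4, 3↦4}, K=[addL(1) :: subR :: addL(4)]>
17. <C=(6 + -1), E=∅, S={0↦4, 1↦4, 2↦4, 3↦4}, K=[subL(5) :: addL(4)]>
18. <C=6, E=∅, S={0↦4, 1↦4, 2↦4, 3↦4}, K=[addR :: subL(5) :: addL(4)]>
19. <C=-1, E=∅, S={0↦4, 1↦4, 2↦4, 3↦4}, K=[addL(6) :: subL(5) :: addL(4)]>
→ final value 4

Answer: 4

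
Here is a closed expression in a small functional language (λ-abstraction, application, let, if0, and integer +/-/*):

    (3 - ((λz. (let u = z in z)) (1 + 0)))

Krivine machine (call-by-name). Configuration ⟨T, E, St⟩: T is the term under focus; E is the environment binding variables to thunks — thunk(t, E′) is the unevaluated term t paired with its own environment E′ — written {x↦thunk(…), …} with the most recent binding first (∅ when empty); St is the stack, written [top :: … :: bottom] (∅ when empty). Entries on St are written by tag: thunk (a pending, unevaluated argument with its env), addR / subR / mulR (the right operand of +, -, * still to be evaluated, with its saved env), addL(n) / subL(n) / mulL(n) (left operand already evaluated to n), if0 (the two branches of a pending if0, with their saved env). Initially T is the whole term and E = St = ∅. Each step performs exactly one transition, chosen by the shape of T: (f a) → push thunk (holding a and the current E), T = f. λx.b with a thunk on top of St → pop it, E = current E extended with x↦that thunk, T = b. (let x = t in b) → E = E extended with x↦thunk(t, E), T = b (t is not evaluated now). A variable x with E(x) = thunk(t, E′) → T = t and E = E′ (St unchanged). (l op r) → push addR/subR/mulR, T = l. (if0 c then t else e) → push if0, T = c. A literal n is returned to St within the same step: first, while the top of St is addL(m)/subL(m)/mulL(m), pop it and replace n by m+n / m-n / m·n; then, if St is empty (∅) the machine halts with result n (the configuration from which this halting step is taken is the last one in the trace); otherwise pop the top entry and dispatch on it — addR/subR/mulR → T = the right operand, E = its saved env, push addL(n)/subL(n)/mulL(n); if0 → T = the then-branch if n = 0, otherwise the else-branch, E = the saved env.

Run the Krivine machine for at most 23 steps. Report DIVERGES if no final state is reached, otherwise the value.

[0] [T=(3 - ((λz. (let u = z in z)) (1 + 0))) | E=∅ | St=∅]
[1] [T=3 | E=∅ | St=[subR]]
[2] [T=((λz. (let u = z in z)) (1 + 0)) | E=∅ | St=[subL(3)]]
[3] [T=(λz. (let u = z in z)) | E=∅ | St=[thunk :: subL(3)]]
[4] [T=(let u = z in z) | E={z↦thunk((1 + 0), ∅)} | St=[subL(3)]]
[5] [T=z | E={u↦thunk(z, {z↦thunk((1 + 0), ∅)}), z↦thunk((1 + 0), ∅)} | St=[subL(3)]]
[6] [T=(1 + 0) | E=∅ | St=[subL(3)]]
[7] [T=1 | E=∅ | St=[addR :: subL(3)]]
[8] [T=0 | E=∅ | St=[addL(1) :: subL(3)]]
→ final value 2

Answer: 2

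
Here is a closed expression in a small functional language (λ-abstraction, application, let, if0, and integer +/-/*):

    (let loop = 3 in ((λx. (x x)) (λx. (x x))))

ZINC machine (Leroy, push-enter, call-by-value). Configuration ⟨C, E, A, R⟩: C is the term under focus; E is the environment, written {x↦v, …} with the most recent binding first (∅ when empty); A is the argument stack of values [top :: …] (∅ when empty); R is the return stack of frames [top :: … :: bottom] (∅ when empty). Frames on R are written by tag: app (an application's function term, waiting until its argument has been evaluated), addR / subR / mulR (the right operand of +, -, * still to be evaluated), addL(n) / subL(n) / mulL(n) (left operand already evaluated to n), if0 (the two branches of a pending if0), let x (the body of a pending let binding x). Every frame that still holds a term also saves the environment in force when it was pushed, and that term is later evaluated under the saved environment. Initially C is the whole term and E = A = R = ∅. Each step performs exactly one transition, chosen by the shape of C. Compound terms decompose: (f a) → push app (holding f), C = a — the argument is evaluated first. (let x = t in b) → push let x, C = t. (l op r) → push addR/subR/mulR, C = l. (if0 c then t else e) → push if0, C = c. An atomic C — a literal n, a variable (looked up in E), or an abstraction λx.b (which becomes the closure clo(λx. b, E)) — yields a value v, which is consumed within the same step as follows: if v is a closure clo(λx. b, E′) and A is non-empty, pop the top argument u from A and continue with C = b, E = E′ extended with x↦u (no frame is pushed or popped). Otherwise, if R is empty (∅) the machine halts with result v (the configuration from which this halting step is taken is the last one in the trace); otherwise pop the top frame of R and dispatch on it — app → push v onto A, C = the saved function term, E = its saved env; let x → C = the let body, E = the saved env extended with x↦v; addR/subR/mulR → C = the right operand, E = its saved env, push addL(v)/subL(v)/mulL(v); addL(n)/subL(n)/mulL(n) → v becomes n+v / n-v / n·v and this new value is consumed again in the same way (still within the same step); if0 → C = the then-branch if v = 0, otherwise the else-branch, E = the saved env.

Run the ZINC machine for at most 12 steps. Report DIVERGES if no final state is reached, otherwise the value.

0. <C=(let loop = 3 in ((λx. (x x)) (λx. (x x)))), E=∅, A=∅, R=∅>
1. <C=3, E=∅, A=∅, R=[let loop]>
2. <C=((λx. (x x)) (λx. (x x))), E={loop↦3}, A=∅, R=∅>
3. <C=(λx. (x x)), E={loop↦3}, A=∅, R=[app]>
4. <C=(λx. (x x)), E={loop↦3}, A=[clo(λx. (x x), {loop↦3})], R=∅>
5. <C=(x x), E={x↦clo(λx. (x x), {loop↦3}), loop↦3}, A=∅, R=∅>
6. <C=x, E={x↦clo(λx. (x x), {loop↦3}), loop↦3}, A=∅, R=[app]>
7. <C=x, E={x↦clo(λx. (x x), {loop↦3}), loop↦3}, A=[clo(λx. (x x), {loop↦3})], R=∅>
… configuration repeats with period 3 (steps 5–7 recur indefinitely) …

Answer: DIVERGES (no final state within 12 steps)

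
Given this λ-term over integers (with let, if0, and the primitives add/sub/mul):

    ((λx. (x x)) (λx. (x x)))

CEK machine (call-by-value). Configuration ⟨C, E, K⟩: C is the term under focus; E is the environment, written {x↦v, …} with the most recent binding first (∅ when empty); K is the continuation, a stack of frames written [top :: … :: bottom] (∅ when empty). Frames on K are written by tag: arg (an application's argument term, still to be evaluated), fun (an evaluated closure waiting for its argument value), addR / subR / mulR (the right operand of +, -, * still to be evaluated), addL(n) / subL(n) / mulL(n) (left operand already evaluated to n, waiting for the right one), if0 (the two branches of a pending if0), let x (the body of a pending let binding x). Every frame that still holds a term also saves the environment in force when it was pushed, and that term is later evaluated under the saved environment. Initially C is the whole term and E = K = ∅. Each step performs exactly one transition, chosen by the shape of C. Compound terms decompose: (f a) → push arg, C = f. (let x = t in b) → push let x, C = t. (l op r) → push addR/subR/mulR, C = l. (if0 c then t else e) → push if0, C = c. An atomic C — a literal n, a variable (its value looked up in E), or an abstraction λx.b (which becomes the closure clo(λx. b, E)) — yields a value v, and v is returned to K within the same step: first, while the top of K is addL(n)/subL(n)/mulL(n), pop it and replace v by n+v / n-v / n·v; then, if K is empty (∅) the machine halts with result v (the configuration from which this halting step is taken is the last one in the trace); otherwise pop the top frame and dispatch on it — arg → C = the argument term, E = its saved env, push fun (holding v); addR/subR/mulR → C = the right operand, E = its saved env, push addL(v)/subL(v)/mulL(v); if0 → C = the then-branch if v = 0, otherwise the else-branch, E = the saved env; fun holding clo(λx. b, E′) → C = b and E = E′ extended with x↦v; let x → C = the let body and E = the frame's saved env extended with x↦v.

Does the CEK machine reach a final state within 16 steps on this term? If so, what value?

step 0: ⟨C=((λx. (x x)) (λx. (x x))); E=∅; K=∅⟩
step 1: ⟨C=(λx. (x x)); E=∅; K=[arg]⟩
step 2: ⟨C=(λx. (x x)); E=∅; K=[fun]⟩
step 3: ⟨C=(x x); E={x↦clo(λx. (x x), ∅)}; K=∅⟩
step 4: ⟨C=x; E={x↦clo(λx. (x x), ∅)}; K=[arg]⟩
step 5: ⟨C=x; E={x↦clo(λx. (x x), ∅)}; K=[fun]⟩
… configuration repeats with period 3 (steps 3–5 recur indefinitely) …

Answer: DIVERGES (no final state within 16 steps)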